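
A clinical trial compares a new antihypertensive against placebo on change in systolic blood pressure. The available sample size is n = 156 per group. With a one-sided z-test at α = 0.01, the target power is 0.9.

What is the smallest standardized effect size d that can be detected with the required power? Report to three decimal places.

Need Φ(δ − 2.326) = 0.9, so δ = 2.326 + 1.282 = 3.608.
δ = d·√(n/2) ⇒ d = δ/√(n/2) = 3.608/√(156/2) = 0.4085.

d ≈ 0.409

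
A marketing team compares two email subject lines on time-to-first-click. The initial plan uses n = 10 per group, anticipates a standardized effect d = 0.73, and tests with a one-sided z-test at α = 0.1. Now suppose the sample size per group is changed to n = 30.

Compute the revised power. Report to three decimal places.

Power ≈ 0.939

With n = 30 per group: δ = d·√(n/2) = 0.73 × √(30/2) = 2.8273. Critical value z_{0.1} = 1.282.
Revised power = P(Z > 1.282 − δ) = Φ(1.546) = 0.9389.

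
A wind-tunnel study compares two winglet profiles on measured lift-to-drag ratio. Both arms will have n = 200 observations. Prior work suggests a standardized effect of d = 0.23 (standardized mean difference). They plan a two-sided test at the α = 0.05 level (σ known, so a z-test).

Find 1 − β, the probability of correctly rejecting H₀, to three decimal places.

Power ≈ 0.633

Noncentrality parameter: δ = d·√(n/2) = 0.23 × √(200/2) = 2.3000
Critical value for a two-sided test at α = 0.05: z_{α/2} = 1.960.
Power = Φ(δ − 1.960) + Φ(−δ − 1.960) = Φ(0.340) + Φ(-4.260) = 0.6331 + 0.0000 = 0.6331.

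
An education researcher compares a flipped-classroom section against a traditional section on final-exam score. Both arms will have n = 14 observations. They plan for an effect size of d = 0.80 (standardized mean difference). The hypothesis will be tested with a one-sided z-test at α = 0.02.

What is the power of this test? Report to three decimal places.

Power ≈ 0.525

Noncentrality parameter: δ = d·√(n/2) = 0.80 × √(14/2) = 2.1166
One-sided α = 0.02 → critical value z_{0.02} = 2.054.
Power = P(Z > 2.054 − δ) = Φ(0.063) = 0.5251.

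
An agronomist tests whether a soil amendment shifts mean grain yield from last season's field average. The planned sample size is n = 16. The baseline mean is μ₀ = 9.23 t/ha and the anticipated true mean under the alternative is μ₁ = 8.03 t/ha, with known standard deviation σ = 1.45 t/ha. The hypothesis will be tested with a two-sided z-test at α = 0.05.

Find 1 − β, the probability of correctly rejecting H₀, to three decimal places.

Standardized effect: d = |μ₁ − μ₀| / σ = |8.03 − 9.23| / 1.45 = 0.8276
Noncentrality parameter: δ = d·√n = 0.8276 × √16 = 3.3103
Critical value for a two-sided test at α = 0.05: z_{α/2} = 1.960.
Power = Φ(δ − 1.960) + Φ(−δ − 1.960) = Φ(1.350) + Φ(-5.270) = 0.9116 + 0.0000 = 0.9116.

Power ≈ 0.912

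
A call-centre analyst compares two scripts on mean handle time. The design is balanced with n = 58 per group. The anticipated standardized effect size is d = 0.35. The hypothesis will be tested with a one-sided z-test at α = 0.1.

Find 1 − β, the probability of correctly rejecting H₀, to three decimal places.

Power ≈ 0.727

Noncentrality parameter: δ = d·√(n/2) = 0.35 × √(58/2) = 1.8848
Critical value for a one-sided test at α = 0.1: z_α = 1.282.
Power = P(Z > 1.282 − δ) = Φ(0.603) = 0.7268.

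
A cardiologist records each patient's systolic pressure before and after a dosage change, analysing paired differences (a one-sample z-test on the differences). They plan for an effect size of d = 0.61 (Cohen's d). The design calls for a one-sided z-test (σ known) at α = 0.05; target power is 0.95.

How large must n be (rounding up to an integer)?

n = 30

For power 0.95 need Φ(δ − z_{0.05}) = 0.95, so δ = z_{0.05} + z_{0.05} = 1.645 + 1.645 = 3.290.
δ = d·√n ⇒ n = (δ/d)² = (3.290 / 0.61)² = 29.08.
Rounding up, n = 30.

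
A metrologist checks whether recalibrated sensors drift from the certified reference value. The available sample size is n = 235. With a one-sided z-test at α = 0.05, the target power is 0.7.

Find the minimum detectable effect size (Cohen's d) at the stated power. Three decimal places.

Need Φ(δ − 1.645) = 0.7, so δ = 1.645 + 0.524 = 2.169.
δ = d·√n ⇒ d = δ/√n = 2.169/√235 = 0.1415.

d ≈ 0.142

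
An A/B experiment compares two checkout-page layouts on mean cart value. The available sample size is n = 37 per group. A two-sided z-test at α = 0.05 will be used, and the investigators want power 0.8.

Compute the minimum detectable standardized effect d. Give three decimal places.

d ≈ 0.651

Need Φ(δ − 1.960) = 0.8, so δ = 1.960 + 0.842 = 2.802.
(Lower-tail contribution to power is negligible for δ > 0.)
δ = d·√(n/2) ⇒ d = δ/√(n/2) = 2.802/√(37/2) = 0.6514.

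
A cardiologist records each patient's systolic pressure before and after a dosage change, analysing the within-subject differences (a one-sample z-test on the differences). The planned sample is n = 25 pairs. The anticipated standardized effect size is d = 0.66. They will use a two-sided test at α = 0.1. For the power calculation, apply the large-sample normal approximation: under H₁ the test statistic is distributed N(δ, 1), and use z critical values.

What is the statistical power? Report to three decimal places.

Noncentrality parameter: δ = d·√n = 0.66 × √25 = 3.3000
Two-sided α = 0.1 → critical value z_{0.05} = 1.645.
Power = Φ(δ − 1.645) + Φ(−δ − 1.645) = Φ(1.655) + Φ(-4.945) = 0.9511 + 0.0000 = 0.9511.

Power ≈ 0.951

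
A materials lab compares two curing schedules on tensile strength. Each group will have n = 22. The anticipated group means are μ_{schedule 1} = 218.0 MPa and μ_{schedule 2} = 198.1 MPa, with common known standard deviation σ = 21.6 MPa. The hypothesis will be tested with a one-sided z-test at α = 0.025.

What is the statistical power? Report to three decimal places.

Power ≈ 0.863

Standardized effect: d = |μ_{schedule 1} − μ_{schedule 2}| / σ = |218.0 − 198.1| / 21.6 = 0.9213
Noncentrality parameter: δ = d·√(n/2) = 0.9213 × √(22/2) = 3.0556
One-sided α = 0.025 → critical value z_{0.025} = 1.960.
Power = P(Z > 1.960 − δ) = Φ(1.096) = 0.8634.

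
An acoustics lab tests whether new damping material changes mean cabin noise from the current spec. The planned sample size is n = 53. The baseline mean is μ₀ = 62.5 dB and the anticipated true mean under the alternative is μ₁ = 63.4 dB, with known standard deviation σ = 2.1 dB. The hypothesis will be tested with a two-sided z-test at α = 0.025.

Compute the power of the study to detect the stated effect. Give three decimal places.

Power ≈ 0.810

Standardized effect: d = |μ₁ − μ₀| / σ = |63.4 − 62.5| / 2.1 = 0.4286
Noncentrality parameter: δ = d·√n = 0.4286 × √53 = 3.1200
Critical value for a two-sided test at α = 0.025: z_{α/2} = 2.241.
Power = Φ(δ − 2.241) + Φ(−δ − 2.241) = Φ(0.879) + Φ(-5.361) = 0.8102 + 0.0000 = 0.8102.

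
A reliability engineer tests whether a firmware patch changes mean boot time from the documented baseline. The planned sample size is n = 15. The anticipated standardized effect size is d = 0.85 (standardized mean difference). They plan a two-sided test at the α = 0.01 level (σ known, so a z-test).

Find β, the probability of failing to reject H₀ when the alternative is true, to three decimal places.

Noncentrality parameter: δ = d·√n = 0.85 × √15 = 3.2920
Critical value for a two-sided test at α = 0.01: z_{α/2} = 2.576.
Power = Φ(δ − 2.576) + Φ(−δ − 2.576) = Φ(0.716) + Φ(-5.868) = 0.7631 + 0.0000 = 0.7631.
Type II error: β = 1 − power = 1 − 0.7631 = 0.2369.

β ≈ 0.237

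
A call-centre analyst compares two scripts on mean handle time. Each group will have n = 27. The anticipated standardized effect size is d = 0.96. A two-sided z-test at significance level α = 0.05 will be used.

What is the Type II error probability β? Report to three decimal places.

Noncentrality parameter: δ = d·√(n/2) = 0.96 × √(27/2) = 3.5273
Two-sided α = 0.05 → critical value z_{0.025} = 1.960.
Power = Φ(δ − 1.960) + Φ(−δ − 1.960) = Φ(1.567) + Φ(-5.487) = 0.9415 + 0.0000 = 0.9415.
Type II error: β = 1 − power = 1 − 0.9415 = 0.0585.

β ≈ 0.059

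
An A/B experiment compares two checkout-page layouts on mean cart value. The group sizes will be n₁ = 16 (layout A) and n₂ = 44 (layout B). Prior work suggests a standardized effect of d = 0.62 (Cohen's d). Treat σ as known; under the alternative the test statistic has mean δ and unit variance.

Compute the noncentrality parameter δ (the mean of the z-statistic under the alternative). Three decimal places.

The noncentrality parameter scales effect size by the design's sample-size factor: δ = d / √(1/n₁ + 1/n₂) = 0.62 / √(1/16 + 1/44) = 2.1237

δ ≈ 2.124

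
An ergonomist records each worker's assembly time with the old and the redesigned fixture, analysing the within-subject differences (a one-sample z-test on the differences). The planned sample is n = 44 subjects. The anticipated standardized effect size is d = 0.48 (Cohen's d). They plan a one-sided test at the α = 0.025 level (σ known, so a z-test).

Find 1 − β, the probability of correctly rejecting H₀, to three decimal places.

Noncentrality parameter: λ = d·√n = 0.48 × √44 = 3.1840
Critical value for a one-sided test at α = 0.025: z_α = 1.960.
Power = P(Z > 1.960 − λ) = Φ(1.224) = 0.8895.

Power ≈ 0.890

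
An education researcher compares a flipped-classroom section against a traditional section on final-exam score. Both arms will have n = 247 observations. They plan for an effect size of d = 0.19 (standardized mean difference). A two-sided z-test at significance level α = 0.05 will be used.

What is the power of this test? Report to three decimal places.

Noncentrality parameter: δ = d·√(n/2) = 0.19 × √(247/2) = 2.1115
Critical value for a two-sided test at α = 0.05: z_{α/2} = 1.960.
Power = Φ(δ − 1.960) + Φ(−δ − 1.960) = Φ(0.152) + Φ(-4.071) = 0.5602 + 0.0000 = 0.5602.

Power ≈ 0.560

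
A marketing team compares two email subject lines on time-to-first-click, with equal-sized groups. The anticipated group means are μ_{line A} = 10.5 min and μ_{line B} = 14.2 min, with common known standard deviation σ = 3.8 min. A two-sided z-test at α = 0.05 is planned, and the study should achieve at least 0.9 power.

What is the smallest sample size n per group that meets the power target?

Standardized effect: d = |μ_{line A} − μ_{line B}| / σ = |10.5 − 14.2| / 3.8 = 0.9737
Set Φ(δ − 1.960) = 0.9; then δ − 1.960 = Φ⁻¹(0.9) = 1.282, giving δ = 3.242.
(Ignoring the negligible lower-tail rejection probability gives the usual closed-form inversion.)
δ = d·√(n/2) ⇒ n = 2(δ/d)² = 2 × (3.242 / 0.9737)² = 22.17.
Round up to the next whole unit.

n = 23 per group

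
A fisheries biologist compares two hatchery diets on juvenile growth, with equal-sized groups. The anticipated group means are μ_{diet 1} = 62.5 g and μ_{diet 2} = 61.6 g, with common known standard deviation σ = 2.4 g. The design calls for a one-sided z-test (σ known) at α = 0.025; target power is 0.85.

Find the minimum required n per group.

Standardized effect: d = |μ_{diet 1} − μ_{diet 2}| / σ = |62.5 − 61.6| / 2.4 = 0.3750
Set Φ(δ − 1.960) = 0.85; then δ − 1.960 = Φ⁻¹(0.85) = 1.036, giving δ = 2.996.
δ = d·√(n/2) ⇒ n = 2(δ/d)² = 2 × (2.996 / 0.3750)² = 127.69.
Round up to the next whole unit.

n = 128 per group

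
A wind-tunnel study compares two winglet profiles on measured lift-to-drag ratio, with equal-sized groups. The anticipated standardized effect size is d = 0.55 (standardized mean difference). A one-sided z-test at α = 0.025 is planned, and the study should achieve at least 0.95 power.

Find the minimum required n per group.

n = 86 per group

For power 0.95 need Φ(δ − z_{0.025}) = 0.95, so δ = z_{0.025} + z_{0.05} = 1.960 + 1.645 = 3.605.
δ = d·√(n/2) ⇒ n = 2(δ/d)² = 2 × (3.605 / 0.55)² = 85.92.
Rounding up, n = 86 per group.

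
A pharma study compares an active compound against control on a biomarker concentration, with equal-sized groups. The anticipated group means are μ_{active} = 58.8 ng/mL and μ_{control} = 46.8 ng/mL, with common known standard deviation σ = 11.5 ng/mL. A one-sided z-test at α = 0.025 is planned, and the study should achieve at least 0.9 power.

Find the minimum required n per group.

Standardized effect: d = |μ_{active} − μ_{control}| / σ = |58.8 − 46.8| / 11.5 = 1.0435
For power 0.9 need Φ(δ − z_{0.025}) = 0.9, so δ = z_{0.025} + z_{0.10} = 1.960 + 1.282 = 3.242.
δ = d·√(n/2) ⇒ n = 2(δ/d)² = 2 × (3.242 / 1.0435)² = 19.30.
Round up to the next whole unit.

n = 20 per group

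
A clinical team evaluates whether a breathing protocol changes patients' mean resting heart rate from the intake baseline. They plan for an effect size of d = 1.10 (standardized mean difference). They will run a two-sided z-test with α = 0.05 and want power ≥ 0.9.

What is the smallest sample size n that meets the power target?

n = 9

For power 0.9 need Φ(δ − z_{0.025}) = 0.9, so δ = z_{0.025} + z_{0.10} = 1.960 + 1.282 = 3.242.
(Ignoring the negligible lower-tail rejection probability gives the usual closed-form inversion.)
δ = d·√n ⇒ n = (δ/d)² = (3.242 / 1.10)² = 8.68.
Round up to the next whole unit.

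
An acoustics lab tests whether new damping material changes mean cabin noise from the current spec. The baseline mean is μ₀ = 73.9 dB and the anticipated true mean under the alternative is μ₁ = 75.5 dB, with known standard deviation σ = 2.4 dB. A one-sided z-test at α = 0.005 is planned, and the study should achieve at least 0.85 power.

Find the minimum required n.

Standardized effect: d = |μ₁ − μ₀| / σ = |75.5 − 73.9| / 2.4 = 0.6667
Set Φ(δ − 2.576) = 0.85; then δ − 2.576 = Φ⁻¹(0.85) = 1.036, giving δ = 3.612.
δ = d·√n ⇒ n = (δ/d)² = (3.612 / 0.6667)² = 29.36.
Round up to the next whole unit.

n = 30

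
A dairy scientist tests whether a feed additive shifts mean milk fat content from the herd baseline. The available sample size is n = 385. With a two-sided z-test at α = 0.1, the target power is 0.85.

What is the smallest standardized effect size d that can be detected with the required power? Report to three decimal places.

Need Φ(δ − 1.645) = 0.85, so δ = 1.645 + 1.036 = 2.681.
(Lower-tail contribution to power is negligible for δ > 0.)
δ = d·√n ⇒ d = δ/√n = 2.681/√385 = 0.1367.

d ≈ 0.137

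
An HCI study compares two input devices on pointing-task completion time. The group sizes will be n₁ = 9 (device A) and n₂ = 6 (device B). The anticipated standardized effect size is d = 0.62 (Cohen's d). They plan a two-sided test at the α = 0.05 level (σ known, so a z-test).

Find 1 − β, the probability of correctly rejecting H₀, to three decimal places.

Power ≈ 0.217

Noncentrality parameter: δ = d / √(1/n₁ + 1/n₂) = 0.62 / √(1/9 + 1/6) = 1.1764
Critical value for a two-sided test at α = 0.05: z_{α/2} = 1.960.
Power = Φ(δ − 1.960) + Φ(−δ − 1.960) = Φ(-0.784) + Φ(-3.136) = 0.2166 + 0.0009 = 0.2175.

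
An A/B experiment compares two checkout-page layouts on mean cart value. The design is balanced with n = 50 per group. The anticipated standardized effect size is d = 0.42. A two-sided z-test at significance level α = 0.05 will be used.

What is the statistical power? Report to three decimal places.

Noncentrality parameter: δ = d·√(n/2) = 0.42 × √(50/2) = 2.1000
Critical value for a two-sided test at α = 0.05: z_{α/2} = 1.960.
Power = Φ(δ − 1.960) + Φ(−δ − 1.960) = Φ(0.140) + Φ(-4.060) = 0.5557 + 0.0000 = 0.5557.

Power ≈ 0.556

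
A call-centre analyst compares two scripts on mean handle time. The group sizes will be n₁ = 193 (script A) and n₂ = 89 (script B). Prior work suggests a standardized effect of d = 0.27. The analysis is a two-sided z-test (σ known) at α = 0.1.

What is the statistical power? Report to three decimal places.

Power ≈ 0.678

Noncentrality parameter: δ = d / √(1/n₁ + 1/n₂) = 0.27 / √(1/193 + 1/89) = 2.1072
Two-sided α = 0.1 → critical value z_{0.05} = 1.645.
Power = Φ(δ − 1.645) + Φ(−δ − 1.645) = Φ(0.462) + Φ(-3.752) = 0.6781 + 0.0001 = 0.6782.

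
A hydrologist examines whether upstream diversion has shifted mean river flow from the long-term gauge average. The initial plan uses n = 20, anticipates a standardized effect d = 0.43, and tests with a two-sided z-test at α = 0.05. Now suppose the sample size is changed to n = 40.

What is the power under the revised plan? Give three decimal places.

Power ≈ 0.776

With n = 40: δ = d·√n = 0.43 × √40 = 2.7196. Critical value z_{0.025} = 1.960.
Revised power = Φ(δ − 1.960) + Φ(−δ − 1.960) = Φ(0.760) + Φ(-4.680) = 0.7763 + 0.0000 = 0.7763.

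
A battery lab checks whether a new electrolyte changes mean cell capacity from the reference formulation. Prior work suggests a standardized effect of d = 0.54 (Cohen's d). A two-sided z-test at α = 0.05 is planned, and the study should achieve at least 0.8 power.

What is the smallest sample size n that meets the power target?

Set Φ(δ − 1.960) = 0.8; then δ − 1.960 = Φ⁻¹(0.8) = 0.842, giving δ = 2.802.
(For δ > 0 the lower-tail rejection region contributes negligibly to power, so the one-term inversion is standard.)
δ = d·√n ⇒ n = (δ/d)² = (2.802 / 0.54)² = 26.92.
Rounding up, n = 27.

n = 27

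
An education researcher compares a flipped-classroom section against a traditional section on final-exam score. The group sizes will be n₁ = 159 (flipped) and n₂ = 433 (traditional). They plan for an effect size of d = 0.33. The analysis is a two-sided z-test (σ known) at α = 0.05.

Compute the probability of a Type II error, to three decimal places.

Noncentrality parameter: δ = d / √(1/n₁ + 1/n₂) = 0.33 / √(1/159 + 1/433) = 3.5587
Two-sided α = 0.05 → critical value z_{0.025} = 1.960.
Power = Φ(δ − 1.960) + Φ(−δ − 1.960) = Φ(1.599) + Φ(-5.519) = 0.9451 + 0.0000 = 0.9451.
Type II error: β = 1 − power = 1 − 0.9451 = 0.0549.

β ≈ 0.055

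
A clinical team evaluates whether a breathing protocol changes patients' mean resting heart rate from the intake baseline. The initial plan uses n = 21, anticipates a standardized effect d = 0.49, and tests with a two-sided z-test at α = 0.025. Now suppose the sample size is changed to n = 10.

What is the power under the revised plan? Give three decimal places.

With n = 10: δ = d·√n = 0.49 × √10 = 1.5495. Critical value z_{0.0125} = 2.241.
Revised power = Φ(δ − 2.241) + Φ(−δ − 2.241) = Φ(-0.692) + Φ(-3.791) = 0.2445 + 0.0001 = 0.2446.

Power ≈ 0.245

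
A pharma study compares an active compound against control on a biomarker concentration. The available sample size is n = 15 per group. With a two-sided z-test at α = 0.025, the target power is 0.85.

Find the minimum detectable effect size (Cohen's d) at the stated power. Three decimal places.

d ≈ 1.197

Need Φ(δ − 2.241) = 0.85, so δ = 2.241 + 1.036 = 3.278.
(The second rejection-region term Φ(−δ − z_{α/2}) is negligible and dropped.)
δ = d·√(n/2) ⇒ d = δ/√(n/2) = 3.278/√(15/2) = 1.1969.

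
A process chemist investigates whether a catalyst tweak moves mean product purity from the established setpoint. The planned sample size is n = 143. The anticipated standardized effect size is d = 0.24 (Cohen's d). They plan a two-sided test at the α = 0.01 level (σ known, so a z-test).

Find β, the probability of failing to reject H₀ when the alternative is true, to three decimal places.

β ≈ 0.384

Noncentrality parameter: δ = d·√n = 0.24 × √143 = 2.8700
Two-sided α = 0.01 → critical value z_{0.005} = 2.576.
Power = Φ(δ − 2.576) + Φ(−δ − 2.576) = Φ(0.294) + Φ(-5.446) = 0.6157 + 0.0000 = 0.6157.
Type II error: β = 1 − power = 1 − 0.6157 = 0.3843.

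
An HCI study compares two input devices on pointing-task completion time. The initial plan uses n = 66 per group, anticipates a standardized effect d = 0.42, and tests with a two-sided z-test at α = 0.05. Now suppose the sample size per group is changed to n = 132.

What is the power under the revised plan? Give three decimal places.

With n = 132 per group: δ = d·√(n/2) = 0.42 × √(132/2) = 3.4121. Critical value z_{0.025} = 1.960.
Revised power = Φ(δ − 1.960) + Φ(−δ − 1.960) = Φ(1.452) + Φ(-5.372) = 0.9268 + 0.0000 = 0.9268.

Power ≈ 0.927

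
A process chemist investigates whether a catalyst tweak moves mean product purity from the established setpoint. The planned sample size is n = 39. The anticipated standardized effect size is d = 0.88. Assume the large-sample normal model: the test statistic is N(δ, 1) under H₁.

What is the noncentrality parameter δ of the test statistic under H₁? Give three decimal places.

δ ≈ 5.496

δ = d·√n = 0.88 × √39 = 5.4956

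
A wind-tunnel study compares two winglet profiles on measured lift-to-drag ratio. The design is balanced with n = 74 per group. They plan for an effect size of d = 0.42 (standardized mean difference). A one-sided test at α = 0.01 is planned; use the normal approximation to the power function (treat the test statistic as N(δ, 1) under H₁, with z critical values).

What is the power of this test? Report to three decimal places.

Noncentrality parameter: δ = d·√(n/2) = 0.42 × √(74/2) = 2.5548
One-sided α = 0.01 → critical value z_{0.01} = 2.326.
Power = P(Z > 2.326 − δ) = Φ(0.228) = 0.5903.

Power ≈ 0.590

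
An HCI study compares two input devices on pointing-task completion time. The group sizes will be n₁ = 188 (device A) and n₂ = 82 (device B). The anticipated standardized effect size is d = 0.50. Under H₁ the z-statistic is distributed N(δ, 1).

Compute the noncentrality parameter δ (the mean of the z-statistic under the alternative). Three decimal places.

δ ≈ 3.778

The noncentrality parameter scales effect size by the design's sample-size factor: δ = d / √(1/n₁ + 1/n₂) = 0.50 / √(1/188 + 1/82) = 3.7781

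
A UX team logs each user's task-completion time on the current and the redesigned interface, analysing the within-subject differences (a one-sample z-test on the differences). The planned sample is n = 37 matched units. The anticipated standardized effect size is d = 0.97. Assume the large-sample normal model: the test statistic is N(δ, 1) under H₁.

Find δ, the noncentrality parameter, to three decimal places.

δ ≈ 5.900

The noncentrality parameter scales effect size by the design's sample-size factor: δ = d·√n = 0.97 × √37 = 5.9003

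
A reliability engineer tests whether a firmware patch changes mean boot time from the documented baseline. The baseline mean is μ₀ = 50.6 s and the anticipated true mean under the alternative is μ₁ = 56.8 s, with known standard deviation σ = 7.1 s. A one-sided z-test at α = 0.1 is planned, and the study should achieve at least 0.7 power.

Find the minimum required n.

Standardized effect: d = |μ₁ − μ₀| / σ = |56.8 − 50.6| / 7.1 = 0.8732
Set Φ(δ − 1.282) = 0.7; then δ − 1.282 = Φ⁻¹(0.7) = 0.524, giving δ = 1.806.
δ = d·√n ⇒ n = (δ/d)² = (1.806 / 0.8732)² = 4.28.
Rounding up, n = 5.

n = 5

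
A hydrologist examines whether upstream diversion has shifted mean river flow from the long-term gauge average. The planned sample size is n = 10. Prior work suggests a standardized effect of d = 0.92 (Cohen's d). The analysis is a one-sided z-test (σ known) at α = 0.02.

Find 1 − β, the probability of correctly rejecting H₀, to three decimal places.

Noncentrality parameter: δ = d·√n = 0.92 × √10 = 2.9093
One-sided α = 0.02 → critical value z_{0.02} = 2.054.
Power = Φ(δ − 2.054) = Φ(0.856) = 0.8039.

Power ≈ 0.804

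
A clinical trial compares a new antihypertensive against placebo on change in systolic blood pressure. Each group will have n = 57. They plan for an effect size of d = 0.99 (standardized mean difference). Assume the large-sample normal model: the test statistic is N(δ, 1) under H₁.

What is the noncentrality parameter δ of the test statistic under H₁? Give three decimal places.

δ ≈ 5.285

The noncentrality parameter scales effect size by the design's sample-size factor: δ = d·√(n/2) = 0.99 × √(57/2) = 5.2852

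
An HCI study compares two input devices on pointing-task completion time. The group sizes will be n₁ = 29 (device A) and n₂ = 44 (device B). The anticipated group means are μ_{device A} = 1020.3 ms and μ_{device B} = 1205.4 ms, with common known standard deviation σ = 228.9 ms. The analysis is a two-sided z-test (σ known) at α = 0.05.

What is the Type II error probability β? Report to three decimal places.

β ≈ 0.078

Standardized effect: d = |μ_{device A} − μ_{device B}| / σ = |1020.3 − 1205.4| / 228.9 = 0.8087
Noncentrality parameter: δ = d / √(1/n₁ + 1/n₂) = 0.8087 / √(1/29 + 1/44) = 3.3808
Two-sided α = 0.05 → critical value z_{0.025} = 1.960.
Power = Φ(δ − 1.960) + Φ(−δ − 1.960) = Φ(1.421) + Φ(-5.341) = 0.9223 + 0.0000 = 0.9223.
Type II error: β = 1 − power = 1 − 0.9223 = 0.0777.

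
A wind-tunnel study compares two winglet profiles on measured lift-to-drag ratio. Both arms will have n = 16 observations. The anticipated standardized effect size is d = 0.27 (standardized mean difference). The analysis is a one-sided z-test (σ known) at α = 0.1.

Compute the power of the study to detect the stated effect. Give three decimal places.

Power ≈ 0.302

Noncentrality parameter: δ = d·√(n/2) = 0.27 × √(16/2) = 0.7637
Critical value for a one-sided test at α = 0.1: z_α = 1.282.
Power = Φ(δ − 1.282) = Φ(-0.518) = 0.3023.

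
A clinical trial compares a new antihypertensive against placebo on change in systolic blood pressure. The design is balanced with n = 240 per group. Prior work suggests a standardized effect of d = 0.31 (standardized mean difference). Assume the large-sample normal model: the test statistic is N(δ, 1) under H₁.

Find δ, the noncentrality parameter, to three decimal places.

δ = d·√(n/2) = 0.31 × √(240/2) = 3.3959

δ ≈ 3.396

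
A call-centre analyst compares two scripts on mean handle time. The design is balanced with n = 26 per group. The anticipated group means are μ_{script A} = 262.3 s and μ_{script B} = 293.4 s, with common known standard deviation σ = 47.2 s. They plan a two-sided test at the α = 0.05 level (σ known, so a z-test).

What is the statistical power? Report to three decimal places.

Power ≈ 0.661

Standardized effect: d = |μ_{script A} − μ_{script B}| / σ = |262.3 − 293.4| / 47.2 = 0.6589
Noncentrality parameter: δ = d·√(n/2) = 0.6589 × √(26/2) = 2.3757
Two-sided α = 0.05 → critical value z_{0.025} = 1.960.
Power = Φ(δ − 1.960) + Φ(−δ − 1.960) = Φ(0.416) + Φ(-4.336) = 0.6612 + 0.0000 = 0.6612.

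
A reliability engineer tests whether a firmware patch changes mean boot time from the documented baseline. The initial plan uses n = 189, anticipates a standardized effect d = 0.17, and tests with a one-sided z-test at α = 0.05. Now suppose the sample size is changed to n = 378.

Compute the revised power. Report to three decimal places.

Power ≈ 0.952

With n = 378: δ = d·√n = 0.17 × √378 = 3.3052. Critical value z_{0.05} = 1.645.
Revised power = P(Z > 1.645 − δ) = Φ(1.660) = 0.9516.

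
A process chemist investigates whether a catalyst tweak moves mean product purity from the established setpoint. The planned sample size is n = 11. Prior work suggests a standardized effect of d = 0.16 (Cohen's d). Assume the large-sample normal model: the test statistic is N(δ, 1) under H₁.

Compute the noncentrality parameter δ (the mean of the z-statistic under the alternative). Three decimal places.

δ ≈ 0.531

δ = d·√n = 0.16 × √11 = 0.5307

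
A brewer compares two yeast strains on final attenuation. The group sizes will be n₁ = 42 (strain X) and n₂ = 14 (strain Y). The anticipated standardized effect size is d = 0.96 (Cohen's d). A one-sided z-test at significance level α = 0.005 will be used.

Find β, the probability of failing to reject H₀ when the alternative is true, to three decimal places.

β ≈ 0.296

Noncentrality parameter: λ = d / √(1/n₁ + 1/n₂) = 0.96 / √(1/42 + 1/14) = 3.1108
Critical value for a one-sided test at α = 0.005: z_α = 2.576.
Power = Φ(λ − 2.576) = Φ(0.535) = 0.7036.
Type II error: β = 1 − power = 1 − 0.7036 = 0.2964.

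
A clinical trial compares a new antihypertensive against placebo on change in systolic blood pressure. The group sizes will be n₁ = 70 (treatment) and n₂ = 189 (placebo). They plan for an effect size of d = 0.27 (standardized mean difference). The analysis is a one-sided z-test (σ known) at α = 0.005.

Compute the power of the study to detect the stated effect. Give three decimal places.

Noncentrality parameter: λ = d / √(1/n₁ + 1/n₂) = 0.27 / √(1/70 + 1/189) = 1.9297
Critical value for a one-sided test at α = 0.005: z_α = 2.576.
Power = Φ(λ − 2.576) = Φ(-0.646) = 0.2591.

Power ≈ 0.259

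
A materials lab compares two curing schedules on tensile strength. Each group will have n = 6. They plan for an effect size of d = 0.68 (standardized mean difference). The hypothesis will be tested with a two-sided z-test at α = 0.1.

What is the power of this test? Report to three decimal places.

Noncentrality parameter: δ = d·√(n/2) = 0.68 × √(6/2) = 1.1778
Critical value for a two-sided test at α = 0.1: z_{α/2} = 1.645.
Power = Φ(δ − 1.645) + Φ(−δ − 1.645) = Φ(-0.467) + Φ(-2.823) = 0.3202 + 0.0024 = 0.3226.

Power ≈ 0.323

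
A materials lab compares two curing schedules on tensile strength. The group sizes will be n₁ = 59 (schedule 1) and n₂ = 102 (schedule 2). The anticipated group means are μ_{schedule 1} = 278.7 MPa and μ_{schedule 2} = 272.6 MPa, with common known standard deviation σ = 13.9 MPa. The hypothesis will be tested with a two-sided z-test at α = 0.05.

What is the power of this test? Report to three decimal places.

Standardized effect: d = |μ_{schedule 1} − μ_{schedule 2}| / σ = |278.7 − 272.6| / 13.9 = 0.4388
Noncentrality parameter: λ = d / √(1/n₁ + 1/n₂) = 0.4388 / √(1/59 + 1/102) = 2.6830
Critical value for a two-sided test at α = 0.05: z_{α/2} = 1.960.
Power = Φ(λ − 1.960) + Φ(−λ − 1.960) = Φ(0.723) + Φ(-4.643) = 0.7652 + 0.0000 = 0.7652.

Power ≈ 0.765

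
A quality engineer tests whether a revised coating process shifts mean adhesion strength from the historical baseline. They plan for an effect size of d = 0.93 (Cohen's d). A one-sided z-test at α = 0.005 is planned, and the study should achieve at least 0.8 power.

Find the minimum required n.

Set Φ(δ − 2.576) = 0.8; then δ − 2.576 = Φ⁻¹(0.8) = 0.842, giving δ = 3.417.
δ = d·√n ⇒ n = (δ/d)² = (3.417 / 0.93)² = 13.50.
Round up to the next whole unit.

n = 14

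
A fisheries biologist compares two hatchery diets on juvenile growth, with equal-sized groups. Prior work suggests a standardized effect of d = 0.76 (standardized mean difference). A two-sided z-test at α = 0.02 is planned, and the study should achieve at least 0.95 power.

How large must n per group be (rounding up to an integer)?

n = 55 per group

Set Φ(δ − 2.326) = 0.95; then δ − 2.326 = Φ⁻¹(0.95) = 1.645, giving δ = 3.971.
(Ignoring the negligible lower-tail rejection probability gives the usual closed-form inversion.)
δ = d·√(n/2) ⇒ n = 2(δ/d)² = 2 × (3.971 / 0.76)² = 54.61.
Rounding up, n = 55 per group.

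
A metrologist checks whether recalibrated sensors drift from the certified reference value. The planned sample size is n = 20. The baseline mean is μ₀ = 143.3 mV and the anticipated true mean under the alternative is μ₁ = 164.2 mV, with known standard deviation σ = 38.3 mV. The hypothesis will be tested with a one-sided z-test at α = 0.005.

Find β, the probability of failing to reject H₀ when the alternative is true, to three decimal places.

Standardized effect: d = |μ₁ − μ₀| / σ = |164.2 − 143.3| / 38.3 = 0.5457
Noncentrality parameter: δ = d·√n = 0.5457 × √20 = 2.4404
Critical value for a one-sided test at α = 0.005: z_α = 2.576.
Power = P(Z > 2.576 − δ) = Φ(-0.135) = 0.4461.
Type II error: β = 1 − power = 1 − 0.4461 = 0.5539.

β ≈ 0.554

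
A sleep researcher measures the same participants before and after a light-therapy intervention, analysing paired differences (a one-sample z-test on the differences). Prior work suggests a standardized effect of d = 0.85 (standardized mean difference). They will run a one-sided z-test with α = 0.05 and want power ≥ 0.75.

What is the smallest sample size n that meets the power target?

n = 8

Set Φ(δ − 1.645) = 0.75; then δ − 1.645 = Φ⁻¹(0.75) = 0.674, giving δ = 2.319.
δ = d·√n ⇒ n = (δ/d)² = (2.319 / 0.85)² = 7.45.
Round up to the next whole unit.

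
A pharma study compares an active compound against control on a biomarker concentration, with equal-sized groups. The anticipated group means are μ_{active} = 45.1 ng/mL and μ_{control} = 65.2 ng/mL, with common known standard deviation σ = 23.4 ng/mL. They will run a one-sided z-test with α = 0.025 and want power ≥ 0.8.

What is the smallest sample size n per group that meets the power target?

n = 22 per group

Standardized effect: d = |μ_{active} − μ_{control}| / σ = |45.1 − 65.2| / 23.4 = 0.8590
Set Φ(δ − 1.960) = 0.8; then δ − 1.960 = Φ⁻¹(0.8) = 0.842, giving δ = 2.802.
δ = d·√(n/2) ⇒ n = 2(δ/d)² = 2 × (2.802 / 0.8590)² = 21.28.
Rounding up, n = 22 per group.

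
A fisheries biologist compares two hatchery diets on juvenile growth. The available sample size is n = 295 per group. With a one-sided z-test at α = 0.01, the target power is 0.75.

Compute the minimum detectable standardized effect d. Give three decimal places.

d ≈ 0.247

Need Φ(δ − 2.326) = 0.75, so δ = 2.326 + 0.674 = 3.001.
δ = d·√(n/2) ⇒ d = δ/√(n/2) = 3.001/√(295/2) = 0.2471.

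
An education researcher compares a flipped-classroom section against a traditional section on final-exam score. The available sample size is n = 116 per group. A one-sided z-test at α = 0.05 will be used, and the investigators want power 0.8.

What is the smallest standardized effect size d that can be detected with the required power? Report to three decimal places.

Need Φ(δ − 1.645) = 0.8, so δ = 1.645 + 0.842 = 2.486.
δ = d·√(n/2) ⇒ d = δ/√(n/2) = 2.486/√(116/2) = 0.3265.

d ≈ 0.326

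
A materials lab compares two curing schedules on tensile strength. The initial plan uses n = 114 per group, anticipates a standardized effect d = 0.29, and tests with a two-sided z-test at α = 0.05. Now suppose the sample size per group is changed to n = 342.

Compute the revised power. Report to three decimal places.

Power ≈ 0.967

With n = 342 per group: δ = d·√(n/2) = 0.29 × √(342/2) = 3.7922. Critical value z_{0.025} = 1.960.
Revised power = Φ(δ − 1.960) + Φ(−δ − 1.960) = Φ(1.832) + Φ(-5.752) = 0.9665 + 0.0000 = 0.9665.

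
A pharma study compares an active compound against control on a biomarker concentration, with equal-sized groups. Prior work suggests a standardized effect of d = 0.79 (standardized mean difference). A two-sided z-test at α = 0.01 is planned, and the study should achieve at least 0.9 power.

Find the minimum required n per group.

n = 48 per group

For power 0.9 need Φ(δ − z_{0.005}) = 0.9, so δ = z_{0.005} + z_{0.10} = 2.576 + 1.282 = 3.857.
(For δ > 0 the lower-tail rejection region contributes negligibly to power, so the one-term inversion is standard.)
δ = d·√(n/2) ⇒ n = 2(δ/d)² = 2 × (3.857 / 0.79)² = 47.68.
Round up to the next whole unit.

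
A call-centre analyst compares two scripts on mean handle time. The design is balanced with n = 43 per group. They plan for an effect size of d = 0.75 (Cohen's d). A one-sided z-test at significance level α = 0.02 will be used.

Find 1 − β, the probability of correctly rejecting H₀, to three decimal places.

Power ≈ 0.923

Noncentrality parameter: δ = d·√(n/2) = 0.75 × √(43/2) = 3.4776
Critical value for a one-sided test at α = 0.02: z_α = 2.054.
Power = Φ(δ − 2.054) = Φ(1.424) = 0.9228.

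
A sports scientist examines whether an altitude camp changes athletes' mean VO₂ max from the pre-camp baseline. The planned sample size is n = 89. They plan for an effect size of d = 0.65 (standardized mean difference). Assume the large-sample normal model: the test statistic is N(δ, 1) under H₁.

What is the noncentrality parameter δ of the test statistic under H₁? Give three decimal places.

δ ≈ 6.132

δ = d·√n = 0.65 × √89 = 6.1321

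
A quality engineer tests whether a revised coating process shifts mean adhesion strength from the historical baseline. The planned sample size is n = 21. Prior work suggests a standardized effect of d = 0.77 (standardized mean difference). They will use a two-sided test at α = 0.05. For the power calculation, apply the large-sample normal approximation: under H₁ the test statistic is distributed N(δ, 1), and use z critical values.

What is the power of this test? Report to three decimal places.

Noncentrality parameter: δ = d·√n = 0.77 × √21 = 3.5286
Critical value for a two-sided test at α = 0.05: z_{α/2} = 1.960.
Power = Φ(δ − 1.960) + Φ(−δ − 1.960) = Φ(1.569) + Φ(-5.489) = 0.9416 + 0.0000 = 0.9416.

Power ≈ 0.942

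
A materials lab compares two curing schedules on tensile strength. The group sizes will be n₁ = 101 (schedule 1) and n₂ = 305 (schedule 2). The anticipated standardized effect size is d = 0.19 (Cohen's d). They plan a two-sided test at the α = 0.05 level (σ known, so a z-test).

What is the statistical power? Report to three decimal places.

Noncentrality parameter: λ = d / √(1/n₁ + 1/n₂) = 0.19 / √(1/101 + 1/305) = 1.6550
Two-sided α = 0.05 → critical value z_{0.025} = 1.960.
Power = Φ(λ − 1.960) + Φ(−λ − 1.960) = Φ(-0.305) + Φ(-3.615) = 0.3802 + 0.0002 = 0.3804.

Power ≈ 0.380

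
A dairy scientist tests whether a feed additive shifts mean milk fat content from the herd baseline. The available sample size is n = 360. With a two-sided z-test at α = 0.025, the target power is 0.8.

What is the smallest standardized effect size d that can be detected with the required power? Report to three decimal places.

d ≈ 0.162

Required noncentrality: δ = z_{0.0125} + z_{0.20} = 2.241 + 0.842 = 3.083.
(The second rejection-region term Φ(−δ − z_{α/2}) is negligible and dropped.)
δ = d·√n ⇒ d = δ/√n = 3.083/√360 = 0.1625.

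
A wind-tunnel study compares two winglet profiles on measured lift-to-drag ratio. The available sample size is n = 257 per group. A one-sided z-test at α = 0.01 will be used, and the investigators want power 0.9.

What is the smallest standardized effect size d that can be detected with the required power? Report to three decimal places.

d ≈ 0.318

Need Φ(δ − 2.326) = 0.9, so δ = 2.326 + 1.282 = 3.608.
δ = d·√(n/2) ⇒ d = δ/√(n/2) = 3.608/√(257/2) = 0.3183.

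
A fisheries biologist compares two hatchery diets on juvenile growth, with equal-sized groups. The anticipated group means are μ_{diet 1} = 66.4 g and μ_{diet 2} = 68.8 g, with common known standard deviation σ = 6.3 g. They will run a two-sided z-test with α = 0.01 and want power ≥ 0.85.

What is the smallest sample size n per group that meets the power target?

n = 180 per group

Standardized effect: d = |μ_{diet 1} − μ_{diet 2}| / σ = |66.4 − 68.8| / 6.3 = 0.3810
For power 0.85 need Φ(δ − z_{0.005}) = 0.85, so δ = z_{0.005} + z_{0.15} = 2.576 + 1.036 = 3.612.
(The Φ(−δ − z_{α/2}) term is vanishingly small for δ > 0 and is dropped in the standard sample-size formula.)
δ = d·√(n/2) ⇒ n = 2(δ/d)² = 2 × (3.612 / 0.3810)² = 179.82.
Round up to the next whole unit.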